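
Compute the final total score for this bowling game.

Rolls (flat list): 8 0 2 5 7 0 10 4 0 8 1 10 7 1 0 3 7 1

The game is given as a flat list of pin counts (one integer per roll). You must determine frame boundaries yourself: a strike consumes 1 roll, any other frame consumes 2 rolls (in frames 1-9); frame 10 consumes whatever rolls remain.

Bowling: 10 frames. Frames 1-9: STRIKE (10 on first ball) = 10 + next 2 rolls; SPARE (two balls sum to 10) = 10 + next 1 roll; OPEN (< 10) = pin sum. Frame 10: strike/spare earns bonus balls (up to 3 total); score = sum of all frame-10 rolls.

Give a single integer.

Frame 1: OPEN (8+0=8). Cumulative: 8
Frame 2: OPEN (2+5=7). Cumulative: 15
Frame 3: OPEN (7+0=7). Cumulative: 22
Frame 4: STRIKE. 10 + next two rolls (4+0) = 14. Cumulative: 36
Frame 5: OPEN (4+0=4). Cumulative: 40
Frame 6: OPEN (8+1=9). Cumulative: 49
Frame 7: STRIKE. 10 + next two rolls (7+1) = 18. Cumulative: 67
Frame 8: OPEN (7+1=8). Cumulative: 75
Frame 9: OPEN (0+3=3). Cumulative: 78
Frame 10: OPEN. Sum of all frame-10 rolls (7+1) = 8. Cumulative: 86

Answer: 86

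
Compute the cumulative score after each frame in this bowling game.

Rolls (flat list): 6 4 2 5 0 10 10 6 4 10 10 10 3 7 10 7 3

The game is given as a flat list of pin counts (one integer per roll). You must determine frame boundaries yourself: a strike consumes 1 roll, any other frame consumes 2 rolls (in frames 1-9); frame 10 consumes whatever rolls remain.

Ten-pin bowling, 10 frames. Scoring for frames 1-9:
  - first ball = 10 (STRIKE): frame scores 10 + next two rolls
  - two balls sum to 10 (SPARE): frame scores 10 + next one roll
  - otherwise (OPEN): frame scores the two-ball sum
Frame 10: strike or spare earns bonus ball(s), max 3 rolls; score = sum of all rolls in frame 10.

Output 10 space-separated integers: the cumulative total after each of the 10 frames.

Frame 1: SPARE (6+4=10). 10 + next roll (2) = 12. Cumulative: 12
Frame 2: OPEN (2+5=7). Cumulative: 19
Frame 3: SPARE (0+10=10). 10 + next roll (10) = 20. Cumulative: 39
Frame 4: STRIKE. 10 + next two rolls (6+4) = 20. Cumulative: 59
Frame 5: SPARE (6+4=10). 10 + next roll (10) = 20. Cumulative: 79
Frame 6: STRIKE. 10 + next two rolls (10+10) = 30. Cumulative: 109
Frame 7: STRIKE. 10 + next two rolls (10+3) = 23. Cumulative: 132
Frame 8: STRIKE. 10 + next two rolls (3+7) = 20. Cumulative: 152
Frame 9: SPARE (3+7=10). 10 + next roll (10) = 20. Cumulative: 172
Frame 10: STRIKE. Sum of all frame-10 rolls (10+7+3) = 20. Cumulative: 192

Answer: 12 19 39 59 79 109 132 152 172 192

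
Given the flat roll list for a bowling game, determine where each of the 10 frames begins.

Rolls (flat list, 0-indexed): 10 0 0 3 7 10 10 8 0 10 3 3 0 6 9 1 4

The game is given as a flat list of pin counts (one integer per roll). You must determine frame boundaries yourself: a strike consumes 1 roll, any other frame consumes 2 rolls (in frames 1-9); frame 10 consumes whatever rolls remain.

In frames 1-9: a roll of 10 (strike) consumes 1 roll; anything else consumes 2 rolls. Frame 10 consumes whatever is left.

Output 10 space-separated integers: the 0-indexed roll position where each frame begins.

Frame 1 starts at roll index 0: roll=10 (strike), consumes 1 roll
Frame 2 starts at roll index 1: rolls=0,0 (sum=0), consumes 2 rolls
Frame 3 starts at roll index 3: rolls=3,7 (sum=10), consumes 2 rolls
Frame 4 starts at roll index 5: roll=10 (strike), consumes 1 roll
Frame 5 starts at roll index 6: roll=10 (strike), consumes 1 roll
Frame 6 starts at roll index 7: rolls=8,0 (sum=8), consumes 2 rolls
Frame 7 starts at roll index 9: roll=10 (strike), consumes 1 roll
Frame 8 starts at roll index 10: rolls=3,3 (sum=6), consumes 2 rolls
Frame 9 starts at roll index 12: rolls=0,6 (sum=6), consumes 2 rolls
Frame 10 starts at roll index 14: 3 remaining rolls

Answer: 0 1 3 5 6 7 9 10 12 14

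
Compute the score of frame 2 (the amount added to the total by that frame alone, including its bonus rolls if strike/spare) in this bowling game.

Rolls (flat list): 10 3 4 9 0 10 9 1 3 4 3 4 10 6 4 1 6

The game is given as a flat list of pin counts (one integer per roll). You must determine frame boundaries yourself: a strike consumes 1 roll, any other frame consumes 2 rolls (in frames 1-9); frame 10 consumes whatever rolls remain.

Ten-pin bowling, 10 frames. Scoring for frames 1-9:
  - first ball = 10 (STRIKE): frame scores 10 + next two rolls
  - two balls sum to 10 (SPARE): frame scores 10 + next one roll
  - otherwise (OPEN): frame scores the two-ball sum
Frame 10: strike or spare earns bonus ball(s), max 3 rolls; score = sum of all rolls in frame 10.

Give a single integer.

Frame 1: STRIKE. 10 + next two rolls (3+4) = 17. Cumulative: 17
Frame 2: OPEN (3+4=7). Cumulative: 24
Frame 3: OPEN (9+0=9). Cumulative: 33
Frame 4: STRIKE. 10 + next two rolls (9+1) = 20. Cumulative: 53

Answer: 7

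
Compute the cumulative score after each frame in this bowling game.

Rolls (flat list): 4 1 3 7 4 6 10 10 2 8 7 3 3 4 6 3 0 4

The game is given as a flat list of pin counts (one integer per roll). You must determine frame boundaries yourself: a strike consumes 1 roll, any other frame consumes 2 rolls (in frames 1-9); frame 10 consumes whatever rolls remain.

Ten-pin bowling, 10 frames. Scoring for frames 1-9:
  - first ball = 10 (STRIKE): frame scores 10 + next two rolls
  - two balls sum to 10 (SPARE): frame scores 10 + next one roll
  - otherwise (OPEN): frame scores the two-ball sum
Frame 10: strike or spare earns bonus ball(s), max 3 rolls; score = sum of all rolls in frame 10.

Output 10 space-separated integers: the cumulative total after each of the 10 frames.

Frame 1: OPEN (4+1=5). Cumulative: 5
Frame 2: SPARE (3+7=10). 10 + next roll (4) = 14. Cumulative: 19
Frame 3: SPARE (4+6=10). 10 + next roll (10) = 20. Cumulative: 39
Frame 4: STRIKE. 10 + next two rolls (10+2) = 22. Cumulative: 61
Frame 5: STRIKE. 10 + next two rolls (2+8) = 20. Cumulative: 81
Frame 6: SPARE (2+8=10). 10 + next roll (7) = 17. Cumulative: 98
Frame 7: SPARE (7+3=10). 10 + next roll (3) = 13. Cumulative: 111
Frame 8: OPEN (3+4=7). Cumulative: 118
Frame 9: OPEN (6+3=9). Cumulative: 127
Frame 10: OPEN. Sum of all frame-10 rolls (0+4) = 4. Cumulative: 131

Answer: 5 19 39 61 81 98 111 118 127 131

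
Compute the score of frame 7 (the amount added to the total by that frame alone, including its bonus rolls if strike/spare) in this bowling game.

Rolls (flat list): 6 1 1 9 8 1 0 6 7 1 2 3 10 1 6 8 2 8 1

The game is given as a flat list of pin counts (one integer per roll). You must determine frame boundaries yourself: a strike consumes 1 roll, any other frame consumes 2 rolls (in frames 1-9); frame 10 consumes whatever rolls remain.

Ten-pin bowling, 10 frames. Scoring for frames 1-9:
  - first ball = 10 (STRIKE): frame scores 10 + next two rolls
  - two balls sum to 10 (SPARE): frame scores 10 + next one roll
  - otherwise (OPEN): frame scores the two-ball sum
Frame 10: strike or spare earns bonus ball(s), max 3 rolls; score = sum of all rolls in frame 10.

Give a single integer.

Answer: 17

Derivation:
Frame 1: OPEN (6+1=7). Cumulative: 7
Frame 2: SPARE (1+9=10). 10 + next roll (8) = 18. Cumulative: 25
Frame 3: OPEN (8+1=9). Cumulative: 34
Frame 4: OPEN (0+6=6). Cumulative: 40
Frame 5: OPEN (7+1=8). Cumulative: 48
Frame 6: OPEN (2+3=5). Cumulative: 53
Frame 7: STRIKE. 10 + next two rolls (1+6) = 17. Cumulative: 70
Frame 8: OPEN (1+6=7). Cumulative: 77
Frame 9: SPARE (8+2=10). 10 + next roll (8) = 18. Cumulative: 95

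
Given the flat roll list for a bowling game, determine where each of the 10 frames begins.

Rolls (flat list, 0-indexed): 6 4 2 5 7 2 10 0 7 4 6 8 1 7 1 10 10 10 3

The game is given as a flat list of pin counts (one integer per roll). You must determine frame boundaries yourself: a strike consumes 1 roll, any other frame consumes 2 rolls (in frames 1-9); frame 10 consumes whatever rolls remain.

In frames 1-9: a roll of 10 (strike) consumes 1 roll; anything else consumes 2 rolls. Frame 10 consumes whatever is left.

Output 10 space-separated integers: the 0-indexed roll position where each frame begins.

Frame 1 starts at roll index 0: rolls=6,4 (sum=10), consumes 2 rolls
Frame 2 starts at roll index 2: rolls=2,5 (sum=7), consumes 2 rolls
Frame 3 starts at roll index 4: rolls=7,2 (sum=9), consumes 2 rolls
Frame 4 starts at roll index 6: roll=10 (strike), consumes 1 roll
Frame 5 starts at roll index 7: rolls=0,7 (sum=7), consumes 2 rolls
Frame 6 starts at roll index 9: rolls=4,6 (sum=10), consumes 2 rolls
Frame 7 starts at roll index 11: rolls=8,1 (sum=9), consumes 2 rolls
Frame 8 starts at roll index 13: rolls=7,1 (sum=8), consumes 2 rolls
Frame 9 starts at roll index 15: roll=10 (strike), consumes 1 roll
Frame 10 starts at roll index 16: 3 remaining rolls

Answer: 0 2 4 6 7 9 11 13 15 16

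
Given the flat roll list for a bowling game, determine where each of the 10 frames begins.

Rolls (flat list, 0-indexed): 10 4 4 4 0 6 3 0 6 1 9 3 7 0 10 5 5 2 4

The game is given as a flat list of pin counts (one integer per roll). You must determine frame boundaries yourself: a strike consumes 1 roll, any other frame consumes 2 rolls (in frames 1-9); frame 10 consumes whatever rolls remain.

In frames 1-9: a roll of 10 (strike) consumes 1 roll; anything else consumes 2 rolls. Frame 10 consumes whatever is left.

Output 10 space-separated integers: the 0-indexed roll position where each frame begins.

Frame 1 starts at roll index 0: roll=10 (strike), consumes 1 roll
Frame 2 starts at roll index 1: rolls=4,4 (sum=8), consumes 2 rolls
Frame 3 starts at roll index 3: rolls=4,0 (sum=4), consumes 2 rolls
Frame 4 starts at roll index 5: rolls=6,3 (sum=9), consumes 2 rolls
Frame 5 starts at roll index 7: rolls=0,6 (sum=6), consumes 2 rolls
Frame 6 starts at roll index 9: rolls=1,9 (sum=10), consumes 2 rolls
Frame 7 starts at roll index 11: rolls=3,7 (sum=10), consumes 2 rolls
Frame 8 starts at roll index 13: rolls=0,10 (sum=10), consumes 2 rolls
Frame 9 starts at roll index 15: rolls=5,5 (sum=10), consumes 2 rolls
Frame 10 starts at roll index 17: 2 remaining rolls

Answer: 0 1 3 5 7 9 11 13 15 17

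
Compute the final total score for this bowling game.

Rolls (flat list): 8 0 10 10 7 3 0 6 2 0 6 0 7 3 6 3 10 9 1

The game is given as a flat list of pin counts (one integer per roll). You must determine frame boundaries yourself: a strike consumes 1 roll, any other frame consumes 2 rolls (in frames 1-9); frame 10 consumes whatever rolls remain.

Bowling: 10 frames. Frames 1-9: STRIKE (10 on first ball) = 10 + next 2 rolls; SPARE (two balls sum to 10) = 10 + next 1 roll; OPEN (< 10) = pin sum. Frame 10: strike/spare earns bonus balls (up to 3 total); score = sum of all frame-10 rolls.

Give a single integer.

Answer: 124

Derivation:
Frame 1: OPEN (8+0=8). Cumulative: 8
Frame 2: STRIKE. 10 + next two rolls (10+7) = 27. Cumulative: 35
Frame 3: STRIKE. 10 + next two rolls (7+3) = 20. Cumulative: 55
Frame 4: SPARE (7+3=10). 10 + next roll (0) = 10. Cumulative: 65
Frame 5: OPEN (0+6=6). Cumulative: 71
Frame 6: OPEN (2+0=2). Cumulative: 73
Frame 7: OPEN (6+0=6). Cumulative: 79
Frame 8: SPARE (7+3=10). 10 + next roll (6) = 16. Cumulative: 95
Frame 9: OPEN (6+3=9). Cumulative: 104
Frame 10: STRIKE. Sum of all frame-10 rolls (10+9+1) = 20. Cumulative: 124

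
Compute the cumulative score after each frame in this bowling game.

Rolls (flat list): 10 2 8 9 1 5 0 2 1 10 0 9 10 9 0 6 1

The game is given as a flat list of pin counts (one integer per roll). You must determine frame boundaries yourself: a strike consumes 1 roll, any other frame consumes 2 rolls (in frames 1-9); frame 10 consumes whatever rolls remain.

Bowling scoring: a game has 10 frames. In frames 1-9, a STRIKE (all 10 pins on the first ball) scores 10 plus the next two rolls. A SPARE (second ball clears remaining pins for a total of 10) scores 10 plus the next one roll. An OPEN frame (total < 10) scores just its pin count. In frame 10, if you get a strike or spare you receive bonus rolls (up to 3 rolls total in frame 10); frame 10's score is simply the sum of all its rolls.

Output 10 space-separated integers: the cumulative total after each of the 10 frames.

Frame 1: STRIKE. 10 + next two rolls (2+8) = 20. Cumulative: 20
Frame 2: SPARE (2+8=10). 10 + next roll (9) = 19. Cumulative: 39
Frame 3: SPARE (9+1=10). 10 + next roll (5) = 15. Cumulative: 54
Frame 4: OPEN (5+0=5). Cumulative: 59
Frame 5: OPEN (2+1=3). Cumulative: 62
Frame 6: STRIKE. 10 + next two rolls (0+9) = 19. Cumulative: 81
Frame 7: OPEN (0+9=9). Cumulative: 90
Frame 8: STRIKE. 10 + next two rolls (9+0) = 19. Cumulative: 109
Frame 9: OPEN (9+0=9). Cumulative: 118
Frame 10: OPEN. Sum of all frame-10 rolls (6+1) = 7. Cumulative: 125

Answer: 20 39 54 59 62 81 90 109 118 125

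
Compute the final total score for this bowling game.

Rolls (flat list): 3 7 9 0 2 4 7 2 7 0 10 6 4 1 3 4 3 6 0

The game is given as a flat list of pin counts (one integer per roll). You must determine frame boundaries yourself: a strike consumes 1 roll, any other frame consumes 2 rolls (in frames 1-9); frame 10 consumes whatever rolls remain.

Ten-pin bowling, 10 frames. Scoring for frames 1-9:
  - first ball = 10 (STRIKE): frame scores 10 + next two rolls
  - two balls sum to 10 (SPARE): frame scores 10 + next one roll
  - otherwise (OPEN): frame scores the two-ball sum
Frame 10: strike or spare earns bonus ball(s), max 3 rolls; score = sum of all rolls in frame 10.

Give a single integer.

Answer: 98

Derivation:
Frame 1: SPARE (3+7=10). 10 + next roll (9) = 19. Cumulative: 19
Frame 2: OPEN (9+0=9). Cumulative: 28
Frame 3: OPEN (2+4=6). Cumulative: 34
Frame 4: OPEN (7+2=9). Cumulative: 43
Frame 5: OPEN (7+0=7). Cumulative: 50
Frame 6: STRIKE. 10 + next two rolls (6+4) = 20. Cumulative: 70
Frame 7: SPARE (6+4=10). 10 + next roll (1) = 11. Cumulative: 81
Frame 8: OPEN (1+3=4). Cumulative: 85
Frame 9: OPEN (4+3=7). Cumulative: 92
Frame 10: OPEN. Sum of all frame-10 rolls (6+0) = 6. Cumulative: 98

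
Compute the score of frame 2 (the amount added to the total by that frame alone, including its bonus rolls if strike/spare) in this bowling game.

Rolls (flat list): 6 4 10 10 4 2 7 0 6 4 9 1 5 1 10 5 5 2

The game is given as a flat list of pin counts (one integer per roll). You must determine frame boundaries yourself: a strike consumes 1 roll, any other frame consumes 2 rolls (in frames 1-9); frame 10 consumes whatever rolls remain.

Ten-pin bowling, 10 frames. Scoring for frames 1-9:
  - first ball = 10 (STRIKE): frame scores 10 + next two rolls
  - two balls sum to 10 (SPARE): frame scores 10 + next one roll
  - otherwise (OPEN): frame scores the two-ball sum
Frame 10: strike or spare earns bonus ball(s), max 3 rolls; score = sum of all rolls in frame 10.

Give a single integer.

Frame 1: SPARE (6+4=10). 10 + next roll (10) = 20. Cumulative: 20
Frame 2: STRIKE. 10 + next two rolls (10+4) = 24. Cumulative: 44
Frame 3: STRIKE. 10 + next two rolls (4+2) = 16. Cumulative: 60
Frame 4: OPEN (4+2=6). Cumulative: 66

Answer: 24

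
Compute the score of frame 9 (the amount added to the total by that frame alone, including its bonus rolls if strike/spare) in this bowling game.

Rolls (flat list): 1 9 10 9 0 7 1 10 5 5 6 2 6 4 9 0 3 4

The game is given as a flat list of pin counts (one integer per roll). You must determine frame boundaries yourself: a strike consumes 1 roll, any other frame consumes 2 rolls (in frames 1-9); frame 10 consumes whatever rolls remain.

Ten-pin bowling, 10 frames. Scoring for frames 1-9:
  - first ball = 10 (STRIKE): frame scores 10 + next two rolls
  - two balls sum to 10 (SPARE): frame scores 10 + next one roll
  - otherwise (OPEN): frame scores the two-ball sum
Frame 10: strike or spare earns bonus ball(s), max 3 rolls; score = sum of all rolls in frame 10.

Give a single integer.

Frame 1: SPARE (1+9=10). 10 + next roll (10) = 20. Cumulative: 20
Frame 2: STRIKE. 10 + next two rolls (9+0) = 19. Cumulative: 39
Frame 3: OPEN (9+0=9). Cumulative: 48
Frame 4: OPEN (7+1=8). Cumulative: 56
Frame 5: STRIKE. 10 + next two rolls (5+5) = 20. Cumulative: 76
Frame 6: SPARE (5+5=10). 10 + next roll (6) = 16. Cumulative: 92
Frame 7: OPEN (6+2=8). Cumulative: 100
Frame 8: SPARE (6+4=10). 10 + next roll (9) = 19. Cumulative: 119
Frame 9: OPEN (9+0=9). Cumulative: 128
Frame 10: OPEN. Sum of all frame-10 rolls (3+4) = 7. Cumulative: 135

Answer: 9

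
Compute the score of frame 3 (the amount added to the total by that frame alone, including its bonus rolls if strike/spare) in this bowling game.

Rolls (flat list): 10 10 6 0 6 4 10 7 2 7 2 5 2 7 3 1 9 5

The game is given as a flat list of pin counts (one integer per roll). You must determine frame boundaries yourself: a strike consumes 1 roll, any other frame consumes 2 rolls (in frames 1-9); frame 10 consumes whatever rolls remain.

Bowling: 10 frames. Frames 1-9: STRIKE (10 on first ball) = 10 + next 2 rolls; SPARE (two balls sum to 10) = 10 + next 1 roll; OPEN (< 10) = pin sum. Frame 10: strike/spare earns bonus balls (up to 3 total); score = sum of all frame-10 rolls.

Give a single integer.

Answer: 6

Derivation:
Frame 1: STRIKE. 10 + next two rolls (10+6) = 26. Cumulative: 26
Frame 2: STRIKE. 10 + next two rolls (6+0) = 16. Cumulative: 42
Frame 3: OPEN (6+0=6). Cumulative: 48
Frame 4: SPARE (6+4=10). 10 + next roll (10) = 20. Cumulative: 68
Frame 5: STRIKE. 10 + next two rolls (7+2) = 19. Cumulative: 87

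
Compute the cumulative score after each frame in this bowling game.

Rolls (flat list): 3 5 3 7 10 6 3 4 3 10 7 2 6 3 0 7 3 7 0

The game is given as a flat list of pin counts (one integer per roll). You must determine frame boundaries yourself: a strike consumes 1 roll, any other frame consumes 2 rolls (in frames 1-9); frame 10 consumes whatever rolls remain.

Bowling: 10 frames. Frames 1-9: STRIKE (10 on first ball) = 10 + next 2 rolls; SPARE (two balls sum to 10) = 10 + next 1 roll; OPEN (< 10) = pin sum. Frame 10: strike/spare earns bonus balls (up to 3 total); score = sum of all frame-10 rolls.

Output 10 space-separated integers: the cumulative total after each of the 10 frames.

Frame 1: OPEN (3+5=8). Cumulative: 8
Frame 2: SPARE (3+7=10). 10 + next roll (10) = 20. Cumulative: 28
Frame 3: STRIKE. 10 + next two rolls (6+3) = 19. Cumulative: 47
Frame 4: OPEN (6+3=9). Cumulative: 56
Frame 5: OPEN (4+3=7). Cumulative: 63
Frame 6: STRIKE. 10 + next two rolls (7+2) = 19. Cumulative: 82
Frame 7: OPEN (7+2=9). Cumulative: 91
Frame 8: OPEN (6+3=9). Cumulative: 100
Frame 9: OPEN (0+7=7). Cumulative: 107
Frame 10: SPARE. Sum of all frame-10 rolls (3+7+0) = 10. Cumulative: 117

Answer: 8 28 47 56 63 82 91 100 107 117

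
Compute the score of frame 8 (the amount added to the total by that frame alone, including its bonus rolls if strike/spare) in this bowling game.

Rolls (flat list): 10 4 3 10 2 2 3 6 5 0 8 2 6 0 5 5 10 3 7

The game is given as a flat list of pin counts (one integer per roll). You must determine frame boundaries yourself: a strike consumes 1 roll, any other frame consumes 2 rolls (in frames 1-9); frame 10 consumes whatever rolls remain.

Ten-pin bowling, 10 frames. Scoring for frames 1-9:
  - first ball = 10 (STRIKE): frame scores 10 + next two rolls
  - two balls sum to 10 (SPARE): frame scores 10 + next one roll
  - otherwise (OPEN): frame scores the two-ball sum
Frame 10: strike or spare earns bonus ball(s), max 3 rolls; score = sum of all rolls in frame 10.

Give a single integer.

Frame 1: STRIKE. 10 + next two rolls (4+3) = 17. Cumulative: 17
Frame 2: OPEN (4+3=7). Cumulative: 24
Frame 3: STRIKE. 10 + next two rolls (2+2) = 14. Cumulative: 38
Frame 4: OPEN (2+2=4). Cumulative: 42
Frame 5: OPEN (3+6=9). Cumulative: 51
Frame 6: OPEN (5+0=5). Cumulative: 56
Frame 7: SPARE (8+2=10). 10 + next roll (6) = 16. Cumulative: 72
Frame 8: OPEN (6+0=6). Cumulative: 78
Frame 9: SPARE (5+5=10). 10 + next roll (10) = 20. Cumulative: 98
Frame 10: STRIKE. Sum of all frame-10 rolls (10+3+7) = 20. Cumulative: 118

Answer: 6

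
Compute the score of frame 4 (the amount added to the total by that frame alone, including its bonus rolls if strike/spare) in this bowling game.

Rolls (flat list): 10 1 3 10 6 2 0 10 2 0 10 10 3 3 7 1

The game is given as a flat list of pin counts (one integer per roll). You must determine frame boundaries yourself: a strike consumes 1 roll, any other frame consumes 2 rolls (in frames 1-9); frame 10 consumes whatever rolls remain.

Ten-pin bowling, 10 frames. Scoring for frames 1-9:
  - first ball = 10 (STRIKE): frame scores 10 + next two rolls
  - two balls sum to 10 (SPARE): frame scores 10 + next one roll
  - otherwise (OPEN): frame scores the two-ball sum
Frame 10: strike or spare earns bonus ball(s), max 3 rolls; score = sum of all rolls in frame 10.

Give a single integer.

Frame 1: STRIKE. 10 + next two rolls (1+3) = 14. Cumulative: 14
Frame 2: OPEN (1+3=4). Cumulative: 18
Frame 3: STRIKE. 10 + next two rolls (6+2) = 18. Cumulative: 36
Frame 4: OPEN (6+2=8). Cumulative: 44
Frame 5: SPARE (0+10=10). 10 + next roll (2) = 12. Cumulative: 56
Frame 6: OPEN (2+0=2). Cumulative: 58

Answer: 8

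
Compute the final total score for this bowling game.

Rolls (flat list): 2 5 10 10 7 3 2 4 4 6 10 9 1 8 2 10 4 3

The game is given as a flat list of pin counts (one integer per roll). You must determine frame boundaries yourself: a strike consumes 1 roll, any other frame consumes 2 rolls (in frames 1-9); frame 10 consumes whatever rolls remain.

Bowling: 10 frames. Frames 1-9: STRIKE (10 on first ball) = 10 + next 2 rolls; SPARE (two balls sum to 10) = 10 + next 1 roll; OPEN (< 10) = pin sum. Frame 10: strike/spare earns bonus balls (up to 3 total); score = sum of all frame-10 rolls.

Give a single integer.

Frame 1: OPEN (2+5=7). Cumulative: 7
Frame 2: STRIKE. 10 + next two rolls (10+7) = 27. Cumulative: 34
Frame 3: STRIKE. 10 + next two rolls (7+3) = 20. Cumulative: 54
Frame 4: SPARE (7+3=10). 10 + next roll (2) = 12. Cumulative: 66
Frame 5: OPEN (2+4=6). Cumulative: 72
Frame 6: SPARE (4+6=10). 10 + next roll (10) = 20. Cumulative: 92
Frame 7: STRIKE. 10 + next two rolls (9+1) = 20. Cumulative: 112
Frame 8: SPARE (9+1=10). 10 + next roll (8) = 18. Cumulative: 130
Frame 9: SPARE (8+2=10). 10 + next roll (10) = 20. Cumulative: 150
Frame 10: STRIKE. Sum of all frame-10 rolls (10+4+3) = 17. Cumulative: 167

Answer: 167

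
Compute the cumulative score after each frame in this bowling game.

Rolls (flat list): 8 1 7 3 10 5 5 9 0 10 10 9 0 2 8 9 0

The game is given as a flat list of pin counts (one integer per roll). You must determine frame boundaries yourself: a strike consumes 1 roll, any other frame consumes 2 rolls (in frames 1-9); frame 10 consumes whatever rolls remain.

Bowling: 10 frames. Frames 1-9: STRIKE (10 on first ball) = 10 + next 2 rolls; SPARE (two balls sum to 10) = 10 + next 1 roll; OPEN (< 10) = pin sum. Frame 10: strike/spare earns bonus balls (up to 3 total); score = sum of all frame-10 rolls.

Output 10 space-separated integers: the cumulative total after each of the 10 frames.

Answer: 9 29 49 68 77 106 125 134 153 162

Derivation:
Frame 1: OPEN (8+1=9). Cumulative: 9
Frame 2: SPARE (7+3=10). 10 + next roll (10) = 20. Cumulative: 29
Frame 3: STRIKE. 10 + next two rolls (5+5) = 20. Cumulative: 49
Frame 4: SPARE (5+5=10). 10 + next roll (9) = 19. Cumulative: 68
Frame 5: OPEN (9+0=9). Cumulative: 77
Frame 6: STRIKE. 10 + next two rolls (10+9) = 29. Cumulative: 106
Frame 7: STRIKE. 10 + next two rolls (9+0) = 19. Cumulative: 125
Frame 8: OPEN (9+0=9). Cumulative: 134
Frame 9: SPARE (2+8=10). 10 + next roll (9) = 19. Cumulative: 153
Frame 10: OPEN. Sum of all frame-10 rolls (9+0) = 9. Cumulative: 162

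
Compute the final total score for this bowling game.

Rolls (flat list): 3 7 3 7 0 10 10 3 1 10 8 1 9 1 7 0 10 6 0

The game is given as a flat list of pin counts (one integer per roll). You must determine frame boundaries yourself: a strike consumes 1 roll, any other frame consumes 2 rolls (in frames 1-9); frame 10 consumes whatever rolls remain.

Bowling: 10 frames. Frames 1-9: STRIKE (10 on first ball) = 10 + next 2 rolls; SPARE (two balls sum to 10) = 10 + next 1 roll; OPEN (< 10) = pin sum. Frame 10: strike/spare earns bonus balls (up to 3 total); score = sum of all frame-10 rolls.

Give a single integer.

Answer: 129

Derivation:
Frame 1: SPARE (3+7=10). 10 + next roll (3) = 13. Cumulative: 13
Frame 2: SPARE (3+7=10). 10 + next roll (0) = 10. Cumulative: 23
Frame 3: SPARE (0+10=10). 10 + next roll (10) = 20. Cumulative: 43
Frame 4: STRIKE. 10 + next two rolls (3+1) = 14. Cumulative: 57
Frame 5: OPEN (3+1=4). Cumulative: 61
Frame 6: STRIKE. 10 + next two rolls (8+1) = 19. Cumulative: 80
Frame 7: OPEN (8+1=9). Cumulative: 89
Frame 8: SPARE (9+1=10). 10 + next roll (7) = 17. Cumulative: 106
Frame 9: OPEN (7+0=7). Cumulative: 113
Frame 10: STRIKE. Sum of all frame-10 rolls (10+6+0) = 16. Cumulative: 129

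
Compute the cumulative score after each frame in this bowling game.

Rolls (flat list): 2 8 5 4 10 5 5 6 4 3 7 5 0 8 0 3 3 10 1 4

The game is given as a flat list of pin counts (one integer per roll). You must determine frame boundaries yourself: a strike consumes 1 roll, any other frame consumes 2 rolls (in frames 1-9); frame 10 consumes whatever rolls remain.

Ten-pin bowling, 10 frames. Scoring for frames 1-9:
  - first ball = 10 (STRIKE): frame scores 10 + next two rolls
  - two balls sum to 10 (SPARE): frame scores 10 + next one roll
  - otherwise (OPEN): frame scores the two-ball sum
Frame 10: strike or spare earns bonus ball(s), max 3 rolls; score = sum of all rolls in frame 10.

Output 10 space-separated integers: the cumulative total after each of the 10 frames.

Answer: 15 24 44 60 73 88 93 101 107 122

Derivation:
Frame 1: SPARE (2+8=10). 10 + next roll (5) = 15. Cumulative: 15
Frame 2: OPEN (5+4=9). Cumulative: 24
Frame 3: STRIKE. 10 + next two rolls (5+5) = 20. Cumulative: 44
Frame 4: SPARE (5+5=10). 10 + next roll (6) = 16. Cumulative: 60
Frame 5: SPARE (6+4=10). 10 + next roll (3) = 13. Cumulative: 73
Frame 6: SPARE (3+7=10). 10 + next roll (5) = 15. Cumulative: 88
Frame 7: OPEN (5+0=5). Cumulative: 93
Frame 8: OPEN (8+0=8). Cumulative: 101
Frame 9: OPEN (3+3=6). Cumulative: 107
Frame 10: STRIKE. Sum of all frame-10 rolls (10+1+4) = 15. Cumulative: 122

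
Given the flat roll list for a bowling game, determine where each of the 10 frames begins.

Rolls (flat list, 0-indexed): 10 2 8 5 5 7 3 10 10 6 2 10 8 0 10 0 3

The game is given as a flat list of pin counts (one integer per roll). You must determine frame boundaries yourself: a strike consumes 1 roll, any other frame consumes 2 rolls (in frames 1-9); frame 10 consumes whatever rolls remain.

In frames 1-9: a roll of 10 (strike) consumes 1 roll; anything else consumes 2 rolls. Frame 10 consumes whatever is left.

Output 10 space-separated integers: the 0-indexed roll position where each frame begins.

Frame 1 starts at roll index 0: roll=10 (strike), consumes 1 roll
Frame 2 starts at roll index 1: rolls=2,8 (sum=10), consumes 2 rolls
Frame 3 starts at roll index 3: rolls=5,5 (sum=10), consumes 2 rolls
Frame 4 starts at roll index 5: rolls=7,3 (sum=10), consumes 2 rolls
Frame 5 starts at roll index 7: roll=10 (strike), consumes 1 roll
Frame 6 starts at roll index 8: roll=10 (strike), consumes 1 roll
Frame 7 starts at roll index 9: rolls=6,2 (sum=8), consumes 2 rolls
Frame 8 starts at roll index 11: roll=10 (strike), consumes 1 roll
Frame 9 starts at roll index 12: rolls=8,0 (sum=8), consumes 2 rolls
Frame 10 starts at roll index 14: 3 remaining rolls

Answer: 0 1 3 5 7 8 9 11 12 14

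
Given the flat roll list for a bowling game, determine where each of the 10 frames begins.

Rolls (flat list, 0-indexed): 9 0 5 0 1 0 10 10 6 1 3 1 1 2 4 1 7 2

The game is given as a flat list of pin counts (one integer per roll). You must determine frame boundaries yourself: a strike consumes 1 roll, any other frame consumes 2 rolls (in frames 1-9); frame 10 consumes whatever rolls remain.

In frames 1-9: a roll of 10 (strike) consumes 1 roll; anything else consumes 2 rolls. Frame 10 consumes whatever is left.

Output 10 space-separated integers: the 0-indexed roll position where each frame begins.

Frame 1 starts at roll index 0: rolls=9,0 (sum=9), consumes 2 rolls
Frame 2 starts at roll index 2: rolls=5,0 (sum=5), consumes 2 rolls
Frame 3 starts at roll index 4: rolls=1,0 (sum=1), consumes 2 rolls
Frame 4 starts at roll index 6: roll=10 (strike), consumes 1 roll
Frame 5 starts at roll index 7: roll=10 (strike), consumes 1 roll
Frame 6 starts at roll index 8: rolls=6,1 (sum=7), consumes 2 rolls
Frame 7 starts at roll index 10: rolls=3,1 (sum=4), consumes 2 rolls
Frame 8 starts at roll index 12: rolls=1,2 (sum=3), consumes 2 rolls
Frame 9 starts at roll index 14: rolls=4,1 (sum=5), consumes 2 rolls
Frame 10 starts at roll index 16: 2 remaining rolls

Answer: 0 2 4 6 7 8 10 12 14 16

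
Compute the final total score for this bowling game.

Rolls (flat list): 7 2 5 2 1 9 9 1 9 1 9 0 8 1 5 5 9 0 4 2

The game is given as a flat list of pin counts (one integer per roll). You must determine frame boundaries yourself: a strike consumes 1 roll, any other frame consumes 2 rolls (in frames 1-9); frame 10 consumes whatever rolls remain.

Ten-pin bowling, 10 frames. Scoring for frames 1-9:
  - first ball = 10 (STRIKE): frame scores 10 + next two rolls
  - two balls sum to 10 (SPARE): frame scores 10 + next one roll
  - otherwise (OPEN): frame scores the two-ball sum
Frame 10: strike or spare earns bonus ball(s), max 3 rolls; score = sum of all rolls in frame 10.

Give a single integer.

Answer: 125

Derivation:
Frame 1: OPEN (7+2=9). Cumulative: 9
Frame 2: OPEN (5+2=7). Cumulative: 16
Frame 3: SPARE (1+9=10). 10 + next roll (9) = 19. Cumulative: 35
Frame 4: SPARE (9+1=10). 10 + next roll (9) = 19. Cumulative: 54
Frame 5: SPARE (9+1=10). 10 + next roll (9) = 19. Cumulative: 73
Frame 6: OPEN (9+0=9). Cumulative: 82
Frame 7: OPEN (8+1=9). Cumulative: 91
Frame 8: SPARE (5+5=10). 10 + next roll (9) = 19. Cumulative: 110
Frame 9: OPEN (9+0=9). Cumulative: 119
Frame 10: OPEN. Sum of all frame-10 rolls (4+2) = 6. Cumulative: 125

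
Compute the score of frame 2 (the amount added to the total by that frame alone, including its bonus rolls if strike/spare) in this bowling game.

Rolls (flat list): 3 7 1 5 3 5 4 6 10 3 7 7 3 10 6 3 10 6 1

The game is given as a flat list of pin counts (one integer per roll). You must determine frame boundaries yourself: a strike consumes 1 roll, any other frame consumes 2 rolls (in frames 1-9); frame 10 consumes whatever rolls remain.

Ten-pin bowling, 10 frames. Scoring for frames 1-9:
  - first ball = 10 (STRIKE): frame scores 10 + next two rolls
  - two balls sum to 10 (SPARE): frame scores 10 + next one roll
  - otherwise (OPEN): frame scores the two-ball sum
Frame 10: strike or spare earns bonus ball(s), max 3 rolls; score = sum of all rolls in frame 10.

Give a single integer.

Answer: 6

Derivation:
Frame 1: SPARE (3+7=10). 10 + next roll (1) = 11. Cumulative: 11
Frame 2: OPEN (1+5=6). Cumulative: 17
Frame 3: OPEN (3+5=8). Cumulative: 25
Frame 4: SPARE (4+6=10). 10 + next roll (10) = 20. Cumulative: 45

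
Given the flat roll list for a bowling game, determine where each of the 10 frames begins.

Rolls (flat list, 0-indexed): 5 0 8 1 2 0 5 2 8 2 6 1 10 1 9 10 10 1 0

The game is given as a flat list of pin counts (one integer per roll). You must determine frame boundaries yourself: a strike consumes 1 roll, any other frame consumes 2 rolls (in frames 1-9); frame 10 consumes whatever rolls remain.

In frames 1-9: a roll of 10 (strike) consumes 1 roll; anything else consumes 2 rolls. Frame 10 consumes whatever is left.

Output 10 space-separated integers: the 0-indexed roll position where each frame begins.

Frame 1 starts at roll index 0: rolls=5,0 (sum=5), consumes 2 rolls
Frame 2 starts at roll index 2: rolls=8,1 (sum=9), consumes 2 rolls
Frame 3 starts at roll index 4: rolls=2,0 (sum=2), consumes 2 rolls
Frame 4 starts at roll index 6: rolls=5,2 (sum=7), consumes 2 rolls
Frame 5 starts at roll index 8: rolls=8,2 (sum=10), consumes 2 rolls
Frame 6 starts at roll index 10: rolls=6,1 (sum=7), consumes 2 rolls
Frame 7 starts at roll index 12: roll=10 (strike), consumes 1 roll
Frame 8 starts at roll index 13: rolls=1,9 (sum=10), consumes 2 rolls
Frame 9 starts at roll index 15: roll=10 (strike), consumes 1 roll
Frame 10 starts at roll index 16: 3 remaining rolls

Answer: 0 2 4 6 8 10 12 13 15 16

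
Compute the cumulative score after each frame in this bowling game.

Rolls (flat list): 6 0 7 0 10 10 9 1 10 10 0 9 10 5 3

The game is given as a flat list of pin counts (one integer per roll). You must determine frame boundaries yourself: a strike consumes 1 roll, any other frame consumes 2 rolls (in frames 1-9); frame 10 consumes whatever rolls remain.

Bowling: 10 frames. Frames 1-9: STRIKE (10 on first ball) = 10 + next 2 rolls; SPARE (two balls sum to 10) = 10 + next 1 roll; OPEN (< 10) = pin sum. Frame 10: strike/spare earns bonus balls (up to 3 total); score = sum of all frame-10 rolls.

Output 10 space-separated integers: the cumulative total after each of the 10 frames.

Answer: 6 13 42 62 82 102 121 130 148 156

Derivation:
Frame 1: OPEN (6+0=6). Cumulative: 6
Frame 2: OPEN (7+0=7). Cumulative: 13
Frame 3: STRIKE. 10 + next two rolls (10+9) = 29. Cumulative: 42
Frame 4: STRIKE. 10 + next two rolls (9+1) = 20. Cumulative: 62
Frame 5: SPARE (9+1=10). 10 + next roll (10) = 20. Cumulative: 82
Frame 6: STRIKE. 10 + next two rolls (10+0) = 20. Cumulative: 102
Frame 7: STRIKE. 10 + next two rolls (0+9) = 19. Cumulative: 121
Frame 8: OPEN (0+9=9). Cumulative: 130
Frame 9: STRIKE. 10 + next two rolls (5+3) = 18. Cumulative: 148
Frame 10: OPEN. Sum of all frame-10 rolls (5+3) = 8. Cumulative: 156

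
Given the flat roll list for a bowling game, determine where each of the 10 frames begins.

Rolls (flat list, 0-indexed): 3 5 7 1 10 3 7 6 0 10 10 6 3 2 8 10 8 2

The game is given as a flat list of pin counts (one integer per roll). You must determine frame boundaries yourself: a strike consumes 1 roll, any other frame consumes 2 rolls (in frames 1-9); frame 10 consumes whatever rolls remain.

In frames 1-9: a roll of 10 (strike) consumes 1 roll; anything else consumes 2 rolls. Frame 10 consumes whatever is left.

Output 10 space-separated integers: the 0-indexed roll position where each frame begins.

Frame 1 starts at roll index 0: rolls=3,5 (sum=8), consumes 2 rolls
Frame 2 starts at roll index 2: rolls=7,1 (sum=8), consumes 2 rolls
Frame 3 starts at roll index 4: roll=10 (strike), consumes 1 roll
Frame 4 starts at roll index 5: rolls=3,7 (sum=10), consumes 2 rolls
Frame 5 starts at roll index 7: rolls=6,0 (sum=6), consumes 2 rolls
Frame 6 starts at roll index 9: roll=10 (strike), consumes 1 roll
Frame 7 starts at roll index 10: roll=10 (strike), consumes 1 roll
Frame 8 starts at roll index 11: rolls=6,3 (sum=9), consumes 2 rolls
Frame 9 starts at roll index 13: rolls=2,8 (sum=10), consumes 2 rolls
Frame 10 starts at roll index 15: 3 remaining rolls

Answer: 0 2 4 5 7 9 10 11 13 15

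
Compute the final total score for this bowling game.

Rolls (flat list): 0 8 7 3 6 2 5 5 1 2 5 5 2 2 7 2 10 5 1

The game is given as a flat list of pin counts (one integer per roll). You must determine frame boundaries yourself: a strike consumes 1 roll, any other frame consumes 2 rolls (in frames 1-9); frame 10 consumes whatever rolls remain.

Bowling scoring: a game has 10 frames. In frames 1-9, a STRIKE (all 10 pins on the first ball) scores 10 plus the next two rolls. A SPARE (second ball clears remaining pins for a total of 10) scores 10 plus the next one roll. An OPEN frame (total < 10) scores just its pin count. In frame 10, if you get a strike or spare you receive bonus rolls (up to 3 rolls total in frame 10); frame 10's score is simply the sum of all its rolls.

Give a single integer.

Answer: 93

Derivation:
Frame 1: OPEN (0+8=8). Cumulative: 8
Frame 2: SPARE (7+3=10). 10 + next roll (6) = 16. Cumulative: 24
Frame 3: OPEN (6+2=8). Cumulative: 32
Frame 4: SPARE (5+5=10). 10 + next roll (1) = 11. Cumulative: 43
Frame 5: OPEN (1+2=3). Cumulative: 46
Frame 6: SPARE (5+5=10). 10 + next roll (2) = 12. Cumulative: 58
Frame 7: OPEN (2+2=4). Cumulative: 62
Frame 8: OPEN (7+2=9). Cumulative: 71
Frame 9: STRIKE. 10 + next two rolls (5+1) = 16. Cumulative: 87
Frame 10: OPEN. Sum of all frame-10 rolls (5+1) = 6. Cumulative: 93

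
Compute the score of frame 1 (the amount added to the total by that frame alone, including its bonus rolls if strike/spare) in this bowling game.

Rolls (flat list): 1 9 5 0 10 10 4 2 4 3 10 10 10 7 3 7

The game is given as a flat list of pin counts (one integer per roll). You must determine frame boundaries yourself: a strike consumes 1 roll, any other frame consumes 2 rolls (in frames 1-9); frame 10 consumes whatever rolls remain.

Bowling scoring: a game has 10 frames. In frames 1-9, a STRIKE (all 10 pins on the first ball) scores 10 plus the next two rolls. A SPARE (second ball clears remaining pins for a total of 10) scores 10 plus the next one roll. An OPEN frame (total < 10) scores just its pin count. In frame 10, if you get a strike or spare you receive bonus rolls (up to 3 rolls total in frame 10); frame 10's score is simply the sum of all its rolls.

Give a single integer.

Answer: 15

Derivation:
Frame 1: SPARE (1+9=10). 10 + next roll (5) = 15. Cumulative: 15
Frame 2: OPEN (5+0=5). Cumulative: 20
Frame 3: STRIKE. 10 + next two rolls (10+4) = 24. Cumulative: 44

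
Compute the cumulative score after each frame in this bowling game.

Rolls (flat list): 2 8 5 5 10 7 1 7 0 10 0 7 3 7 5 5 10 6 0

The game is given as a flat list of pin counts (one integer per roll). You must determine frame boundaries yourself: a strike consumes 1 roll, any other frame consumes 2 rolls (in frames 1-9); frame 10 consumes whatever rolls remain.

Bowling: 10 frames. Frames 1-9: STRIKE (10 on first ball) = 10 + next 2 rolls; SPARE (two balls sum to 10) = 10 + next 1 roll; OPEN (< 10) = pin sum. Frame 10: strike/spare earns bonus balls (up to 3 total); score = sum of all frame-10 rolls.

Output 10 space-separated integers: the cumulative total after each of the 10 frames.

Frame 1: SPARE (2+8=10). 10 + next roll (5) = 15. Cumulative: 15
Frame 2: SPARE (5+5=10). 10 + next roll (10) = 20. Cumulative: 35
Frame 3: STRIKE. 10 + next two rolls (7+1) = 18. Cumulative: 53
Frame 4: OPEN (7+1=8). Cumulative: 61
Frame 5: OPEN (7+0=7). Cumulative: 68
Frame 6: STRIKE. 10 + next two rolls (0+7) = 17. Cumulative: 85
Frame 7: OPEN (0+7=7). Cumulative: 92
Frame 8: SPARE (3+7=10). 10 + next roll (5) = 15. Cumulative: 107
Frame 9: SPARE (5+5=10). 10 + next roll (10) = 20. Cumulative: 127
Frame 10: STRIKE. Sum of all frame-10 rolls (10+6+0) = 16. Cumulative: 143

Answer: 15 35 53 61 68 85 92 107 127 143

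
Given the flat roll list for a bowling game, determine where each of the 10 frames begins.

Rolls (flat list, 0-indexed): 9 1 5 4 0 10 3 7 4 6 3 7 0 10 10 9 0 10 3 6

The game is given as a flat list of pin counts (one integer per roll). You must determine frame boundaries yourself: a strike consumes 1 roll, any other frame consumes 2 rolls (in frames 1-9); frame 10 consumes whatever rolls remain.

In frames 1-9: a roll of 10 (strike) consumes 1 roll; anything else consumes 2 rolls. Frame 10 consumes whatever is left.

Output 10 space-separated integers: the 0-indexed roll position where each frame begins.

Answer: 0 2 4 6 8 10 12 14 15 17

Derivation:
Frame 1 starts at roll index 0: rolls=9,1 (sum=10), consumes 2 rolls
Frame 2 starts at roll index 2: rolls=5,4 (sum=9), consumes 2 rolls
Frame 3 starts at roll index 4: rolls=0,10 (sum=10), consumes 2 rolls
Frame 4 starts at roll index 6: rolls=3,7 (sum=10), consumes 2 rolls
Frame 5 starts at roll index 8: rolls=4,6 (sum=10), consumes 2 rolls
Frame 6 starts at roll index 10: rolls=3,7 (sum=10), consumes 2 rolls
Frame 7 starts at roll index 12: rolls=0,10 (sum=10), consumes 2 rolls
Frame 8 starts at roll index 14: roll=10 (strike), consumes 1 roll
Frame 9 starts at roll index 15: rolls=9,0 (sum=9), consumes 2 rolls
Frame 10 starts at roll index 17: 3 remaining rolls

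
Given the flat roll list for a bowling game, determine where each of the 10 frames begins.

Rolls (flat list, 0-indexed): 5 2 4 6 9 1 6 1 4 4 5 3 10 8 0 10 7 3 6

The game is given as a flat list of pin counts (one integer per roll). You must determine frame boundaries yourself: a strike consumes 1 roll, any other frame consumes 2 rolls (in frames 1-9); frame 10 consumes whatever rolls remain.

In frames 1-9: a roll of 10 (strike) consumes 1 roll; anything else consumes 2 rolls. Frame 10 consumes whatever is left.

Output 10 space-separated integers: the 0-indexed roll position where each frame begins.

Frame 1 starts at roll index 0: rolls=5,2 (sum=7), consumes 2 rolls
Frame 2 starts at roll index 2: rolls=4,6 (sum=10), consumes 2 rolls
Frame 3 starts at roll index 4: rolls=9,1 (sum=10), consumes 2 rolls
Frame 4 starts at roll index 6: rolls=6,1 (sum=7), consumes 2 rolls
Frame 5 starts at roll index 8: rolls=4,4 (sum=8), consumes 2 rolls
Frame 6 starts at roll index 10: rolls=5,3 (sum=8), consumes 2 rolls
Frame 7 starts at roll index 12: roll=10 (strike), consumes 1 roll
Frame 8 starts at roll index 13: rolls=8,0 (sum=8), consumes 2 rolls
Frame 9 starts at roll index 15: roll=10 (strike), consumes 1 roll
Frame 10 starts at roll index 16: 3 remaining rolls

Answer: 0 2 4 6 8 10 12 13 15 16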